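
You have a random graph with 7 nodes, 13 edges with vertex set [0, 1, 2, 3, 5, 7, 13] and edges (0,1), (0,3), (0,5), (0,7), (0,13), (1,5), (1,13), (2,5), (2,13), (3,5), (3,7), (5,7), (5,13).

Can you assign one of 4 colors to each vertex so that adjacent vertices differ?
Yes, G is 4-colorable

A valid 4-coloring: color 1: [5]; color 2: [0, 2]; color 3: [7, 13]; color 4: [1, 3].
(χ(G) = 4 ≤ 4.)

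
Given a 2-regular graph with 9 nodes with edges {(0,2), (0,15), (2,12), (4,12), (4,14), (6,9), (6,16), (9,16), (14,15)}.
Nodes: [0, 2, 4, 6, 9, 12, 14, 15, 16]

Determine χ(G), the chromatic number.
χ(G) = 3

Clique number ω(G) = 3 (lower bound: χ ≥ ω).
The clique on [6, 9, 16] has size 3, forcing χ ≥ 3, and the coloring below uses 3 colors, so χ(G) = 3.
A valid 3-coloring: color 1: [0, 6, 12, 14]; color 2: [2, 4, 15, 16]; color 3: [9].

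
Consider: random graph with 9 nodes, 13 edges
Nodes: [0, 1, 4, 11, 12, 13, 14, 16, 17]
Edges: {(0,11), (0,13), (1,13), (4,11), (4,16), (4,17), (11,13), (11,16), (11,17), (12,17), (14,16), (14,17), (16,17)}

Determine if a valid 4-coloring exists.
A valid 4-coloring: color 1: [1, 11, 12, 14]; color 2: [13, 17]; color 3: [0, 16]; color 4: [4].
(χ(G) = 4 ≤ 4.)

Yes, G is 4-colorable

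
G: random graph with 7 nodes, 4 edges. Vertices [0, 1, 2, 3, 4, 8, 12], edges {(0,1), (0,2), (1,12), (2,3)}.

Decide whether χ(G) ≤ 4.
A valid 4-coloring: color 1: [0, 3, 4, 8, 12]; color 2: [1, 2].
(χ(G) = 2 ≤ 4.)

Yes, G is 4-colorable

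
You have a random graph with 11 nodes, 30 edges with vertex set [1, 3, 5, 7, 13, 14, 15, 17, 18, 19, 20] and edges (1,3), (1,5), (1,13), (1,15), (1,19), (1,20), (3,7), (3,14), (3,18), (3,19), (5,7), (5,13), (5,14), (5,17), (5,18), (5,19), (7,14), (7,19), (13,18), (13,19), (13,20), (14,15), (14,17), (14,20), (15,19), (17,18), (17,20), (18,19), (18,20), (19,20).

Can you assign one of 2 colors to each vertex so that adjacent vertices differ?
The clique on vertices [1, 13, 19, 20] has size 4 > 2, so it alone needs 4 colors.

No, G is not 2-colorable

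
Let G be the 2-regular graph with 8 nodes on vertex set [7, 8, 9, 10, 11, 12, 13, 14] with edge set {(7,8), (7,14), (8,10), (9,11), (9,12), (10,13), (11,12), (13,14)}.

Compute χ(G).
χ(G) = 3

Clique number ω(G) = 3 (lower bound: χ ≥ ω).
The clique on [9, 11, 12] has size 3, forcing χ ≥ 3, and the coloring below uses 3 colors, so χ(G) = 3.
A valid 3-coloring: color 1: [7, 10, 12]; color 2: [8, 11, 14]; color 3: [9, 13].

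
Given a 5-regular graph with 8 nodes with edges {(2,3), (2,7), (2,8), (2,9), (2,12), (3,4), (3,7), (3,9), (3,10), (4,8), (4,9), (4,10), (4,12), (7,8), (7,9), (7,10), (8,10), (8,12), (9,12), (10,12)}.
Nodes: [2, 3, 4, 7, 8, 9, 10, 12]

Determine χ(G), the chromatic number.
Clique number ω(G) = 4 (lower bound: χ ≥ ω).
The clique on [2, 3, 7, 9] has size 4, forcing χ ≥ 4, and the coloring below uses 4 colors, so χ(G) = 4.
A valid 4-coloring: color 1: [9, 10]; color 2: [3, 8]; color 3: [7, 12]; color 4: [2, 4].

χ(G) = 4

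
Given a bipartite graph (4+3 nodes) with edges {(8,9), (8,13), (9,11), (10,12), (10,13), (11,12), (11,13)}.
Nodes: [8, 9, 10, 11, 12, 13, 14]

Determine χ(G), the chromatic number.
χ(G) = 2

Clique number ω(G) = 2 (lower bound: χ ≥ ω).
The graph is bipartite (no odd cycle), so 2 colors suffice: χ(G) = 2.
A valid 2-coloring: color 1: [8, 10, 11, 14]; color 2: [9, 12, 13].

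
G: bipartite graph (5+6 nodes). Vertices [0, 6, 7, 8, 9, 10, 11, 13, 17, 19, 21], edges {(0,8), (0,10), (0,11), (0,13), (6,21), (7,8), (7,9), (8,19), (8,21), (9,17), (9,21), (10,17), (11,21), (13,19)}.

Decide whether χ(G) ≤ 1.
No, G is not 1-colorable

Edge (0,8) forces its endpoints to differ, so 1 color is not enough.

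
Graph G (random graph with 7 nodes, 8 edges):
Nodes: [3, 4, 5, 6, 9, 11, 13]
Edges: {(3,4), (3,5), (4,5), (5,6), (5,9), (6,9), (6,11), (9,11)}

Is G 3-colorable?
A valid 3-coloring: color 1: [5, 11, 13]; color 2: [4, 9]; color 3: [3, 6].
(χ(G) = 3 ≤ 3.)

Yes, G is 3-colorable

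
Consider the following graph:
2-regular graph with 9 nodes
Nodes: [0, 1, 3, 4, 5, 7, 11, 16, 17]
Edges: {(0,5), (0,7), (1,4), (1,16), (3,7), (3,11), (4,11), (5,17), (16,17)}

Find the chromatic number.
Clique number ω(G) = 2 (lower bound: χ ≥ ω).
Odd cycle [1, 16, 17, 5, 0, 7, 3, 11, 4] needs 3 colors (χ ≥ 3).
The coloring below uses 3 colors, so χ(G) = 3.
A valid 3-coloring: color 1: [0, 1, 11, 17]; color 2: [4, 5, 7, 16]; color 3: [3].

χ(G) = 3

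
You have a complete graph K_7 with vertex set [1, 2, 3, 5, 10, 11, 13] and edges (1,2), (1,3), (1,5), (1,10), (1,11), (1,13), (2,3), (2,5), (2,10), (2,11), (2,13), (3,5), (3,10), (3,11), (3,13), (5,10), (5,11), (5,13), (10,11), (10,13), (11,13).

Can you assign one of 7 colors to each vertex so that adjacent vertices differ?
A valid 7-coloring: color 1: [10]; color 2: [5]; color 3: [11]; color 4: [13]; color 5: [1]; color 6: [3]; color 7: [2].
(χ(G) = 7 ≤ 7.)

Yes, G is 7-colorable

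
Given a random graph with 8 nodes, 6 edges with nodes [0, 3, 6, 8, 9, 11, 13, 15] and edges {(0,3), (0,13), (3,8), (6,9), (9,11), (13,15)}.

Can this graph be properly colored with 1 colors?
No, G is not 1-colorable

Edge (0,3) forces its endpoints to differ, so 1 color is not enough.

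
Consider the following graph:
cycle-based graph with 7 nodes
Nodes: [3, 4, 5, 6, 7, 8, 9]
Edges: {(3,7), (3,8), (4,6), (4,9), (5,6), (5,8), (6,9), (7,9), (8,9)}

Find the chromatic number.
Clique number ω(G) = 3 (lower bound: χ ≥ ω).
The clique on [4, 6, 9] has size 3, forcing χ ≥ 3, and the coloring below uses 3 colors, so χ(G) = 3.
A valid 3-coloring: color 1: [3, 5, 9]; color 2: [6, 7, 8]; color 3: [4].

χ(G) = 3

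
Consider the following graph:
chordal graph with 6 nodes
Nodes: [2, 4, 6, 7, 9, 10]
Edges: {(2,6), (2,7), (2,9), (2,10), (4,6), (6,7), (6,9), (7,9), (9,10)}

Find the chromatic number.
Clique number ω(G) = 4 (lower bound: χ ≥ ω).
The clique on [2, 6, 7, 9] has size 4, forcing χ ≥ 4, and the coloring below uses 4 colors, so χ(G) = 4.
A valid 4-coloring: color 1: [6, 10]; color 2: [2, 4]; color 3: [9]; color 4: [7].

χ(G) = 4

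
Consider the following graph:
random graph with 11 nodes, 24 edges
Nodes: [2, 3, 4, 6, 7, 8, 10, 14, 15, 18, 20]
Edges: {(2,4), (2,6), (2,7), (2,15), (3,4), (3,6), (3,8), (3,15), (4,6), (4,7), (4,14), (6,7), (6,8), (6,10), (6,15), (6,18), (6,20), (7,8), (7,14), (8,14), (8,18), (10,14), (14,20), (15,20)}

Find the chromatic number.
χ(G) = 4

Clique number ω(G) = 4 (lower bound: χ ≥ ω).
The clique on [2, 4, 6, 7] has size 4, forcing χ ≥ 4, and the coloring below uses 4 colors, so χ(G) = 4.
A valid 4-coloring: color 1: [6, 14]; color 2: [2, 8, 10, 20]; color 3: [3, 7, 18]; color 4: [4, 15].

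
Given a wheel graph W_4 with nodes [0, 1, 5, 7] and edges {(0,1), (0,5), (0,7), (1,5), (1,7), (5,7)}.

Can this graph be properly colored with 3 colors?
The clique on vertices [0, 1, 5, 7] has size 4 > 3, so it alone needs 4 colors.

No, G is not 3-colorable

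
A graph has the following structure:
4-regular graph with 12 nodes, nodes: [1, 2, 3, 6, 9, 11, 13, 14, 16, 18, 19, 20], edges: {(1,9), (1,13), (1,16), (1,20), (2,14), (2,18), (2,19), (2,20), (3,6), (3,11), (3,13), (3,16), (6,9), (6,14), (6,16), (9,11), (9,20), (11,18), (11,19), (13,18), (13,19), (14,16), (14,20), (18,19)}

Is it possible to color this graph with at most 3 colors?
No, G is not 3-colorable

Suppose a proper 3-coloring c exists. The clique [1, 9, 20] takes 3 distinct colors; by symmetry let c(1) = 1, c(9) = 2, c(20) = 3.
- Vertex 2: neighbors [20] already have colors [3]; try each remaining color.
- Case c(2) = 1:
  - Vertex 14: neighbors [2, 20] already have colors [1, 3] ⇒ c(14) = 2.
  - Vertex 16: neighbors [1, 14] already have colors [1, 2] ⇒ c(16) = 3.
  - Vertex 6: neighbors [9, 16] already have colors [2, 3] ⇒ c(6) = 1.
  - Vertex 3: neighbors [6, 16] already have colors [1, 3] ⇒ c(3) = 2.
  - Vertex 13: neighbors [1, 3] already have colors [1, 2] ⇒ c(13) = 3.
  - Vertex 18: neighbors [2, 13] already have colors [1, 3] ⇒ c(18) = 2.
  - Vertex 19: neighbors [2, 18, 13] already have colors [1, 2, 3] — all 3 colors blocked. Contradiction.
- Case c(2) = 2:
  - Vertex 14: neighbors [2, 20] already have colors [2, 3] ⇒ c(14) = 1.
  - Vertex 6: neighbors [14, 9] already have colors [1, 2] ⇒ c(6) = 3.
  - Vertex 16: neighbors [1, 6] already have colors [1, 3] ⇒ c(16) = 2.
  - Vertex 3: neighbors [16, 6] already have colors [2, 3] ⇒ c(3) = 1.
  - Vertex 11: neighbors [3, 9] already have colors [1, 2] ⇒ c(11) = 3.
  - Vertex 18: neighbors [2, 11] already have colors [2, 3] ⇒ c(18) = 1.
  - Vertex 19: neighbors [18, 2, 11] already have colors [1, 2, 3] — all 3 colors blocked. Contradiction.
Every case ends in a contradiction, so G has no proper 3-coloring (χ ≥ 4).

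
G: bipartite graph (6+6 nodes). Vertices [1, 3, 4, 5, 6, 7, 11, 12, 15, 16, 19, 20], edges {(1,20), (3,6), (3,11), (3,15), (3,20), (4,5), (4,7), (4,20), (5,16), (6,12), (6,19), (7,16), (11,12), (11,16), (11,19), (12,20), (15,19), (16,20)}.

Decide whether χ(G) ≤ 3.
Yes, G is 3-colorable

A valid 3-coloring: color 1: [5, 6, 7, 11, 15, 20]; color 2: [1, 3, 4, 12, 16, 19].
(χ(G) = 2 ≤ 3.)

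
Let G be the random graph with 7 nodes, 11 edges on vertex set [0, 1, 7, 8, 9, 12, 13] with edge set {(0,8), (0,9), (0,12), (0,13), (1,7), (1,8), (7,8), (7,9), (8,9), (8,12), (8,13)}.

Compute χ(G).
χ(G) = 3

Clique number ω(G) = 3 (lower bound: χ ≥ ω).
The clique on [0, 8, 9] has size 3, forcing χ ≥ 3, and the coloring below uses 3 colors, so χ(G) = 3.
A valid 3-coloring: color 1: [8]; color 2: [0, 7]; color 3: [1, 9, 12, 13].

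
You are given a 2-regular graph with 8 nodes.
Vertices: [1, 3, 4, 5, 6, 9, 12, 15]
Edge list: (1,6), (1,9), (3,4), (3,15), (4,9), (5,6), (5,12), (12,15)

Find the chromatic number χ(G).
Clique number ω(G) = 2 (lower bound: χ ≥ ω).
The graph is bipartite (no odd cycle), so 2 colors suffice: χ(G) = 2.
A valid 2-coloring: color 1: [3, 6, 9, 12]; color 2: [1, 4, 5, 15].

χ(G) = 2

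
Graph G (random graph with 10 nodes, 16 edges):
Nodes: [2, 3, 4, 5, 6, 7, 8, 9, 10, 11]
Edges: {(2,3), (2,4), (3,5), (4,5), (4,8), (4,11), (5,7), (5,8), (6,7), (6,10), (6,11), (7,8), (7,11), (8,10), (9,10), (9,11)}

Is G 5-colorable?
Yes, G is 5-colorable

A valid 5-coloring: color 1: [3, 4, 7, 10]; color 2: [2, 8, 11]; color 3: [5, 6, 9].
(χ(G) = 3 ≤ 5.)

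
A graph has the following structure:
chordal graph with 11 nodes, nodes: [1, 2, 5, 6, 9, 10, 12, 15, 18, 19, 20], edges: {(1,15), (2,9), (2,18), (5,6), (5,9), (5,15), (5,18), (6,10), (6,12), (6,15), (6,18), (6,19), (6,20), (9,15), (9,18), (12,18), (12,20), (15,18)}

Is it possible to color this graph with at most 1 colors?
The clique on vertices [5, 6, 15, 18] has size 4 > 1, so it alone needs 4 colors.

No, G is not 1-colorable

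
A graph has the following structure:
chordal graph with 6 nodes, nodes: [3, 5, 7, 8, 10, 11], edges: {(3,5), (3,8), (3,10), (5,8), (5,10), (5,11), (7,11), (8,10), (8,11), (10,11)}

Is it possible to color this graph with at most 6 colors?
A valid 6-coloring: color 1: [7, 10]; color 2: [5]; color 3: [8]; color 4: [3, 11].
(χ(G) = 4 ≤ 6.)

Yes, G is 6-colorable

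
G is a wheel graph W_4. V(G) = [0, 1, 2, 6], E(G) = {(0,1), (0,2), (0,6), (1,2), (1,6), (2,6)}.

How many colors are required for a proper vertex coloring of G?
χ(G) = 4

Clique number ω(G) = 4 (lower bound: χ ≥ ω).
The clique on [0, 1, 2, 6] has size 4, forcing χ ≥ 4, and the coloring below uses 4 colors, so χ(G) = 4.
A valid 4-coloring: color 1: [1]; color 2: [6]; color 3: [2]; color 4: [0].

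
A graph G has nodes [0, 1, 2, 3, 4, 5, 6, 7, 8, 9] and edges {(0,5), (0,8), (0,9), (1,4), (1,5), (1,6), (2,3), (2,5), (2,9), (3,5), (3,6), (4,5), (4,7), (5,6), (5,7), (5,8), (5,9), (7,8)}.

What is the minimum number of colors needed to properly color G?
χ(G) = 4

Clique number ω(G) = 3 (lower bound: χ ≥ ω).
Odd cycle [0, 9, 2, 3, 6, 1, 4, 7, 8] needs 3 colors (χ ≥ 3).
Vertex 5 is adjacent to every vertex of [0, 1, 2, 3, 4, 6, 7, 8, 9], which already need 3 colors among themselves, so 5 needs a new color (χ ≥ 4).
The coloring below uses 4 colors, so χ(G) = 4.
A valid 4-coloring: color 1: [5]; color 2: [0, 2, 6, 7]; color 3: [1, 3, 8, 9]; color 4: [4].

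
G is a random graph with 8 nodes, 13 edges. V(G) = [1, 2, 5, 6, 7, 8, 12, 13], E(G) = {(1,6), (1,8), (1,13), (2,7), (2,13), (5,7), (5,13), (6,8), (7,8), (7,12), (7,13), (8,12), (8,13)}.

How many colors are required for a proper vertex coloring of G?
χ(G) = 3

Clique number ω(G) = 3 (lower bound: χ ≥ ω).
The clique on [1, 8, 13] has size 3, forcing χ ≥ 3, and the coloring below uses 3 colors, so χ(G) = 3.
A valid 3-coloring: color 1: [6, 12, 13]; color 2: [1, 7]; color 3: [2, 5, 8].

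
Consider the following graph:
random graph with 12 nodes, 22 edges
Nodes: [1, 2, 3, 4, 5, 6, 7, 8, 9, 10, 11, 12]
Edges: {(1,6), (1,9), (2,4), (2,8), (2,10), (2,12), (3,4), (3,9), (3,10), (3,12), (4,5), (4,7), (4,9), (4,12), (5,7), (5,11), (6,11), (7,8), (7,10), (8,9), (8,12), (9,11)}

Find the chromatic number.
Clique number ω(G) = 3 (lower bound: χ ≥ ω).
The clique on [2, 4, 12] has size 3, forcing χ ≥ 3, and the coloring below uses 3 colors, so χ(G) = 3.
A valid 3-coloring: color 1: [1, 4, 8, 10, 11]; color 2: [6, 7, 9, 12]; color 3: [2, 3, 5].

χ(G) = 3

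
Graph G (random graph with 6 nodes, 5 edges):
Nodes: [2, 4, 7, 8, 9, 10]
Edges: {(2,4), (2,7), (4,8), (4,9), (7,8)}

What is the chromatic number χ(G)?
Clique number ω(G) = 2 (lower bound: χ ≥ ω).
The graph is bipartite (no odd cycle), so 2 colors suffice: χ(G) = 2.
A valid 2-coloring: color 1: [4, 7, 10]; color 2: [2, 8, 9].

χ(G) = 2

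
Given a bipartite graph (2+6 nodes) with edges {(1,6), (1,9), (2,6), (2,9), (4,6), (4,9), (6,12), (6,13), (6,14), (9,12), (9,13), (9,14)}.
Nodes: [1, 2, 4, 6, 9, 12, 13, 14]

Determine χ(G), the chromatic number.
χ(G) = 2

Clique number ω(G) = 2 (lower bound: χ ≥ ω).
The graph is bipartite (no odd cycle), so 2 colors suffice: χ(G) = 2.
A valid 2-coloring: color 1: [6, 9]; color 2: [1, 2, 4, 12, 13, 14].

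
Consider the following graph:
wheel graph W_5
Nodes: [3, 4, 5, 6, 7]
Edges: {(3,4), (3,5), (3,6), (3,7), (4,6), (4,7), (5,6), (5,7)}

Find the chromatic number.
Clique number ω(G) = 3 (lower bound: χ ≥ ω).
The clique on [3, 4, 6] has size 3, forcing χ ≥ 3, and the coloring below uses 3 colors, so χ(G) = 3.
A valid 3-coloring: color 1: [3]; color 2: [6, 7]; color 3: [4, 5].

χ(G) = 3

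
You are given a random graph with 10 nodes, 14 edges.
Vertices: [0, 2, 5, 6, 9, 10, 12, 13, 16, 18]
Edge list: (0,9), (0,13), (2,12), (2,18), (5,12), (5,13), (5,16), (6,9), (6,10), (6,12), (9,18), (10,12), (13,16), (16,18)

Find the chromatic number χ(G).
Clique number ω(G) = 3 (lower bound: χ ≥ ω).
The clique on [6, 10, 12] has size 3, forcing χ ≥ 3, and the coloring below uses 3 colors, so χ(G) = 3.
A valid 3-coloring: color 1: [9, 12, 16]; color 2: [0, 2, 5, 6]; color 3: [10, 13, 18].

χ(G) = 3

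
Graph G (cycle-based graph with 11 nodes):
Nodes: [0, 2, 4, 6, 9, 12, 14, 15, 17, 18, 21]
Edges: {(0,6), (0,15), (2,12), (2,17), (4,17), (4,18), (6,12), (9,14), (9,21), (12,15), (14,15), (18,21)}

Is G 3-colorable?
A valid 3-coloring: color 1: [6, 9, 15, 17, 18]; color 2: [0, 4, 12, 14, 21]; color 3: [2].
(χ(G) = 3 ≤ 3.)

Yes, G is 3-colorable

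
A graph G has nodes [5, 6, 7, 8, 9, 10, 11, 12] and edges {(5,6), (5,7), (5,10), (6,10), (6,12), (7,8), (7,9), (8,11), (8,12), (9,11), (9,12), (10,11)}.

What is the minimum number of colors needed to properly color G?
Clique number ω(G) = 3 (lower bound: χ ≥ ω).
The clique on [5, 6, 10] has size 3, forcing χ ≥ 3, and the coloring below uses 3 colors, so χ(G) = 3.
A valid 3-coloring: color 1: [6, 8, 9]; color 2: [5, 11, 12]; color 3: [7, 10].

χ(G) = 3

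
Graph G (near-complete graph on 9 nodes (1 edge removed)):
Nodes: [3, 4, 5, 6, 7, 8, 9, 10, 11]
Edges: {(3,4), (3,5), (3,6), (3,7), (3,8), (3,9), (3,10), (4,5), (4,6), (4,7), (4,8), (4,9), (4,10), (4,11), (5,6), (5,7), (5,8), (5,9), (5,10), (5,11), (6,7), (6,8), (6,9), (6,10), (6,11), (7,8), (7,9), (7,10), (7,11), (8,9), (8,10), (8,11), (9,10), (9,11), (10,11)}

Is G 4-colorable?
The clique on vertices [3, 4, 5, 6, 7, 8, 9, 10] has size 8 > 4, so it alone needs 8 colors.

No, G is not 4-colorable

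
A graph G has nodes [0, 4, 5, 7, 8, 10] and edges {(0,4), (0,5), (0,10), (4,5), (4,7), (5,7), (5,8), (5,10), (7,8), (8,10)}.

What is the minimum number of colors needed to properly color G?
Clique number ω(G) = 3 (lower bound: χ ≥ ω).
Odd cycle [0, 4, 7, 8, 10] needs 3 colors (χ ≥ 3).
Vertex 5 is adjacent to every vertex of [0, 4, 7, 8, 10], which already need 3 colors among themselves, so 5 needs a new color (χ ≥ 4).
The coloring below uses 4 colors, so χ(G) = 4.
A valid 4-coloring: color 1: [5]; color 2: [0, 8]; color 3: [4, 10]; color 4: [7].

χ(G) = 4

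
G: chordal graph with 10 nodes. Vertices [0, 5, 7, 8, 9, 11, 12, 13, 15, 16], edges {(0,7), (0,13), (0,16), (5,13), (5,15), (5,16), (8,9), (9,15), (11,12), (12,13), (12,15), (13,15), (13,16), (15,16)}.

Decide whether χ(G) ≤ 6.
A valid 6-coloring: color 1: [0, 8, 11, 15]; color 2: [7, 9, 13]; color 3: [12, 16]; color 4: [5].
(χ(G) = 4 ≤ 6.)

Yes, G is 6-colorable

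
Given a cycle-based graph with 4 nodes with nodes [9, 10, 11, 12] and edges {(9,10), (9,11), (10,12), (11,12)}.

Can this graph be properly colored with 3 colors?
A valid 3-coloring: color 1: [10, 11]; color 2: [9, 12].
(χ(G) = 2 ≤ 3.)

Yes, G is 3-colorable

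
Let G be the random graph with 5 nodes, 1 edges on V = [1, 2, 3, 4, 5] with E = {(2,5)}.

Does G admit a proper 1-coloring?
No, G is not 1-colorable

Edge (2,5) forces its endpoints to differ, so 1 color is not enough.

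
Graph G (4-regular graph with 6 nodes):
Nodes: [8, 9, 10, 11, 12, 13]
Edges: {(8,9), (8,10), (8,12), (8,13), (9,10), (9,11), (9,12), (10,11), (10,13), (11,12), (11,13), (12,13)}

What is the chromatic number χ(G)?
χ(G) = 3

Clique number ω(G) = 3 (lower bound: χ ≥ ω).
The clique on [8, 9, 10] has size 3, forcing χ ≥ 3, and the coloring below uses 3 colors, so χ(G) = 3.
A valid 3-coloring: color 1: [8, 11]; color 2: [9, 13]; color 3: [10, 12].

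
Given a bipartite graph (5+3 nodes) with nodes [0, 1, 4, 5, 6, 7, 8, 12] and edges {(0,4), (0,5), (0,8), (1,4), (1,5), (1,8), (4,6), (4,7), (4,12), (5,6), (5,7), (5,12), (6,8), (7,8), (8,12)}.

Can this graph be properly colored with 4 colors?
A valid 4-coloring: color 1: [4, 5, 8]; color 2: [0, 1, 6, 7, 12].
(χ(G) = 2 ≤ 4.)

Yes, G is 4-colorable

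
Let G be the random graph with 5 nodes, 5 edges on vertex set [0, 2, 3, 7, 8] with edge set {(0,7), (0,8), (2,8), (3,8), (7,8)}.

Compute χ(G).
χ(G) = 3

Clique number ω(G) = 3 (lower bound: χ ≥ ω).
The clique on [0, 7, 8] has size 3, forcing χ ≥ 3, and the coloring below uses 3 colors, so χ(G) = 3.
A valid 3-coloring: color 1: [8]; color 2: [2, 3, 7]; color 3: [0].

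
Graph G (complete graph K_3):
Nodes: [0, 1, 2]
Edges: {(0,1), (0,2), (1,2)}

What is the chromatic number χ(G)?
Clique number ω(G) = 3 (lower bound: χ ≥ ω).
The clique on [0, 1, 2] has size 3, forcing χ ≥ 3, and the coloring below uses 3 colors, so χ(G) = 3.
A valid 3-coloring: color 1: [0]; color 2: [1]; color 3: [2].

χ(G) = 3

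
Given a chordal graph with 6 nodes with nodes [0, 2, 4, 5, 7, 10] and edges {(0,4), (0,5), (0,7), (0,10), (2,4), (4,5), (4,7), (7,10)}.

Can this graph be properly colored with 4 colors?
Yes, G is 4-colorable

A valid 4-coloring: color 1: [4, 10]; color 2: [0, 2]; color 3: [5, 7].
(χ(G) = 3 ≤ 4.)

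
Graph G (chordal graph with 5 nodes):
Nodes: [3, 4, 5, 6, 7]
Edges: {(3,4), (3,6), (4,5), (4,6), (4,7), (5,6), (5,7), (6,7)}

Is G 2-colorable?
No, G is not 2-colorable

The clique on vertices [4, 5, 6, 7] has size 4 > 2, so it alone needs 4 colors.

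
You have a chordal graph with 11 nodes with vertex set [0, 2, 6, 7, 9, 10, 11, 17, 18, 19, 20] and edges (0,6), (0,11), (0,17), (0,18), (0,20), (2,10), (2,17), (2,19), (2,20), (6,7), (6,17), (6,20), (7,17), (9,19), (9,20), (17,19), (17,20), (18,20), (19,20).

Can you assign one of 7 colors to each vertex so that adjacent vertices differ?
Yes, G is 7-colorable

A valid 7-coloring: color 1: [7, 10, 11, 20]; color 2: [9, 17, 18]; color 3: [0, 19]; color 4: [2, 6].
(χ(G) = 4 ≤ 7.)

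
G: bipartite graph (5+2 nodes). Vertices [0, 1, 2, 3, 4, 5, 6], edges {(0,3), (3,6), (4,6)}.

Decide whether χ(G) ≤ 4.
Yes, G is 4-colorable

A valid 4-coloring: color 1: [1, 2, 3, 4, 5]; color 2: [0, 6].
(χ(G) = 2 ≤ 4.)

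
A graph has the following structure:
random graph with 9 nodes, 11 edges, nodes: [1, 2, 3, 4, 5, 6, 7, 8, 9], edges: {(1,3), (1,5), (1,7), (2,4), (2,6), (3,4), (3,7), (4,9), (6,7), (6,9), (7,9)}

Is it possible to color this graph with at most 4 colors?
A valid 4-coloring: color 1: [4, 5, 7, 8]; color 2: [1, 6]; color 3: [2, 3, 9].
(χ(G) = 3 ≤ 4.)

Yes, G is 4-colorable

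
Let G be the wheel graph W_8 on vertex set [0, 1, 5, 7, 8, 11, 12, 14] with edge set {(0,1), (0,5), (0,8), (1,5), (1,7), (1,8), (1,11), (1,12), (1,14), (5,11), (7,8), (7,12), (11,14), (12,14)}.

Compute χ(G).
Clique number ω(G) = 3 (lower bound: χ ≥ ω).
Odd cycle [11, 14, 12, 7, 8, 0, 5] needs 3 colors (χ ≥ 3).
Vertex 1 is adjacent to every vertex of [0, 5, 7, 8, 11, 12, 14], which already need 3 colors among themselves, so 1 needs a new color (χ ≥ 4).
The coloring below uses 4 colors, so χ(G) = 4.
A valid 4-coloring: color 1: [1]; color 2: [0, 11, 12]; color 3: [5, 7, 14]; color 4: [8].

χ(G) = 4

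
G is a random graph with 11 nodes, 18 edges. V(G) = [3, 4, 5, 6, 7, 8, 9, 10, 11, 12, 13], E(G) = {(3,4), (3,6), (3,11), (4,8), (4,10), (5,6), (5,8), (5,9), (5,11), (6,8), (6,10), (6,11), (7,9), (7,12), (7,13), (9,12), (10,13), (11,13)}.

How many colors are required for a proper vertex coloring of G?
χ(G) = 3

Clique number ω(G) = 3 (lower bound: χ ≥ ω).
The clique on [3, 6, 11] has size 3, forcing χ ≥ 3, and the coloring below uses 3 colors, so χ(G) = 3.
A valid 3-coloring: color 1: [4, 6, 9, 13]; color 2: [3, 5, 10, 12]; color 3: [7, 8, 11].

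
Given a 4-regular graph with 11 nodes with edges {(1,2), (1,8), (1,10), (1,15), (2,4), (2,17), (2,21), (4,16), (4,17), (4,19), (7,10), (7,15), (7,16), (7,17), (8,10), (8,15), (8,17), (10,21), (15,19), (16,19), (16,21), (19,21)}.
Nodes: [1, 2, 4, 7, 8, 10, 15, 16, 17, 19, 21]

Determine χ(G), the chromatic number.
χ(G) = 3

Clique number ω(G) = 3 (lower bound: χ ≥ ω).
The clique on [1, 8, 10] has size 3, forcing χ ≥ 3, and the coloring below uses 3 colors, so χ(G) = 3.
A valid 3-coloring: color 1: [4, 7, 8, 21]; color 2: [1, 17, 19]; color 3: [2, 10, 15, 16].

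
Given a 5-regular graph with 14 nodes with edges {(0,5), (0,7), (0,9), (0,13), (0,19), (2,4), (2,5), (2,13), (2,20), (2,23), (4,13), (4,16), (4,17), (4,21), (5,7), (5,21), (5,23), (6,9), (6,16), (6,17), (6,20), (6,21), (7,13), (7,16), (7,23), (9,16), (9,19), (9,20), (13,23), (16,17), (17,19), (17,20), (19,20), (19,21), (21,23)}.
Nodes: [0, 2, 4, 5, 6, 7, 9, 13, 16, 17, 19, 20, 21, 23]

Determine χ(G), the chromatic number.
Clique number ω(G) = 3 (lower bound: χ ≥ ω).
Suppose a proper 3-coloring c exists. The clique [0, 5, 7] takes 3 distinct colors; by symmetry let c(0) = 1, c(5) = 2, c(7) = 3.
- Vertex 13: neighbors [0, 7] already have colors [1, 3] ⇒ c(13) = 2.
- Vertex 23: neighbors [5, 7] already have colors [2, 3] ⇒ c(23) = 1.
- Vertex 21: neighbors [23, 5] already have colors [1, 2] ⇒ c(21) = 3.
- Vertex 4: neighbors [13, 21] already have colors [2, 3] ⇒ c(4) = 1.
- Vertex 16: neighbors [4, 7] already have colors [1, 3] ⇒ c(16) = 2.
- Vertex 6: neighbors [16, 21] already have colors [2, 3] ⇒ c(6) = 1.
- Vertex 19: neighbors [0, 21] already have colors [1, 3] ⇒ c(19) = 2.
- Vertex 20: neighbors [6, 19] already have colors [1, 2] ⇒ c(20) = 3.
- Vertex 2: neighbors [4, 5, 20] already have colors [1, 2, 3] — all 3 colors blocked. Contradiction.
The forced assignments end in a contradiction, so G has no proper 3-coloring (χ ≥ 4).
The coloring below uses 4 colors, so χ(G) = 4.
A valid 4-coloring: color 1: [2, 7, 9, 17, 21]; color 2: [0, 16, 20, 23]; color 3: [5, 6, 13, 19]; color 4: [4].

χ(G) = 4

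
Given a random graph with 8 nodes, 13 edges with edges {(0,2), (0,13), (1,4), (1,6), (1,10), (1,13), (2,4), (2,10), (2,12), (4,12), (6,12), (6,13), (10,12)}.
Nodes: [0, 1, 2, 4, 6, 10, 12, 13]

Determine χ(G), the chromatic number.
χ(G) = 3

Clique number ω(G) = 3 (lower bound: χ ≥ ω).
The clique on [1, 6, 13] has size 3, forcing χ ≥ 3, and the coloring below uses 3 colors, so χ(G) = 3.
A valid 3-coloring: color 1: [1, 2]; color 2: [0, 4, 6, 10]; color 3: [12, 13].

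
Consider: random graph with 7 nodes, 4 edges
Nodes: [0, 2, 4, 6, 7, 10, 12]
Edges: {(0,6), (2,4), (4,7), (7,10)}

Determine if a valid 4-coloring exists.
Yes, G is 4-colorable

A valid 4-coloring: color 1: [4, 6, 10, 12]; color 2: [0, 2, 7].
(χ(G) = 2 ≤ 4.)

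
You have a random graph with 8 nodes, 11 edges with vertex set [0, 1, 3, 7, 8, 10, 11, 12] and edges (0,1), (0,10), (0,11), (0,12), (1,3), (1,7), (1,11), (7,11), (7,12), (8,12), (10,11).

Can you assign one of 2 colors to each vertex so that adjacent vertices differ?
The clique on vertices [0, 1, 11] has size 3 > 2, so it alone needs 3 colors.

No, G is not 2-colorable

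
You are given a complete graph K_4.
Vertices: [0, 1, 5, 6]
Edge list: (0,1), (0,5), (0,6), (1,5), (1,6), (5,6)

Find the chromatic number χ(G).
Clique number ω(G) = 4 (lower bound: χ ≥ ω).
The clique on [0, 1, 5, 6] has size 4, forcing χ ≥ 4, and the coloring below uses 4 colors, so χ(G) = 4.
A valid 4-coloring: color 1: [6]; color 2: [1]; color 3: [5]; color 4: [0].

χ(G) = 4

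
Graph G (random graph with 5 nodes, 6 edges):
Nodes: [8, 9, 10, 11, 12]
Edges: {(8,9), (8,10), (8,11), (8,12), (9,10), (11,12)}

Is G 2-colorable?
The clique on vertices [8, 9, 10] has size 3 > 2, so it alone needs 3 colors.

No, G is not 2-colorable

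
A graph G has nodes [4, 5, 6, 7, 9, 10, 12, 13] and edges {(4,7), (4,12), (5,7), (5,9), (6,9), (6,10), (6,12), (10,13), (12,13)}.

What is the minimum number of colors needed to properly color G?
χ(G) = 2

Clique number ω(G) = 2 (lower bound: χ ≥ ω).
The graph is bipartite (no odd cycle), so 2 colors suffice: χ(G) = 2.
A valid 2-coloring: color 1: [7, 9, 10, 12]; color 2: [4, 5, 6, 13].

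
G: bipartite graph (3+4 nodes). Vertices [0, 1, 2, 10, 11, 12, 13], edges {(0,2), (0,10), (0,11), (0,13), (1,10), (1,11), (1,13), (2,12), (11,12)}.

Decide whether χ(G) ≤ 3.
A valid 3-coloring: color 1: [0, 1, 12]; color 2: [2, 10, 11, 13].
(χ(G) = 2 ≤ 3.)

Yes, G is 3-colorable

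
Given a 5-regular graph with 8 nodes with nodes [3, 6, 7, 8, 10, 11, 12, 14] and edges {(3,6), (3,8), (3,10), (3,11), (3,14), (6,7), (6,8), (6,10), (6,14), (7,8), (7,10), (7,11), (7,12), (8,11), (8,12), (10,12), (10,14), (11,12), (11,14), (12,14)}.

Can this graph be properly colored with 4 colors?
A valid 4-coloring: color 1: [10, 11]; color 2: [3, 7]; color 3: [8, 14]; color 4: [6, 12].
(χ(G) = 4 ≤ 4.)

Yes, G is 4-colorable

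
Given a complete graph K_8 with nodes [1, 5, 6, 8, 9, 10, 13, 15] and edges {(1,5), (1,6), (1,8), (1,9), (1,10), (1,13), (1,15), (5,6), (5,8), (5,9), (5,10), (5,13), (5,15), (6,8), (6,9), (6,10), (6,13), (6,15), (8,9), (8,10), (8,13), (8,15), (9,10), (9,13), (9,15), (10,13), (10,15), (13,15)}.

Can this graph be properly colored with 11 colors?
Yes, G is 11-colorable

A valid 11-coloring: color 1: [1]; color 2: [13]; color 3: [9]; color 4: [15]; color 5: [10]; color 6: [8]; color 7: [6]; color 8: [5].
(χ(G) = 8 ≤ 11.)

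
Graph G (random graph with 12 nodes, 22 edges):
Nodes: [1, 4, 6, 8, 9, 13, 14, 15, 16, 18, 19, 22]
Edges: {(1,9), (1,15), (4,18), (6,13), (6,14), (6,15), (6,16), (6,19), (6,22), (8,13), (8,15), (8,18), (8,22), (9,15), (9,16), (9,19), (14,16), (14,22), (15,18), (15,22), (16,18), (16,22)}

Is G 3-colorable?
No, G is not 3-colorable

The clique on vertices [6, 14, 16, 22] has size 4 > 3, so it alone needs 4 colors.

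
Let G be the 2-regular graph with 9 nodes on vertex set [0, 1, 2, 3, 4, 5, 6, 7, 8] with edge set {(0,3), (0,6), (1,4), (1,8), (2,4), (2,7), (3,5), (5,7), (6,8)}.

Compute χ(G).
Clique number ω(G) = 2 (lower bound: χ ≥ ω).
Odd cycle [0, 3, 5, 7, 2, 4, 1, 8, 6] needs 3 colors (χ ≥ 3).
The coloring below uses 3 colors, so χ(G) = 3.
A valid 3-coloring: color 1: [0, 2, 5, 8]; color 2: [3, 4, 6, 7]; color 3: [1].

χ(G) = 3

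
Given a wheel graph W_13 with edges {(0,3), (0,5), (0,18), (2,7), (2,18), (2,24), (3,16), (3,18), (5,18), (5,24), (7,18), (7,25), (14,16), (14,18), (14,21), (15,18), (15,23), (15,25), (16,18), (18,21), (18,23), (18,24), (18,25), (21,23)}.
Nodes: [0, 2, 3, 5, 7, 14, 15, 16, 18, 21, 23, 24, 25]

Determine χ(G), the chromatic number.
χ(G) = 3

Clique number ω(G) = 3 (lower bound: χ ≥ ω).
The clique on [0, 3, 18] has size 3, forcing χ ≥ 3, and the coloring below uses 3 colors, so χ(G) = 3.
A valid 3-coloring: color 1: [18]; color 2: [2, 3, 5, 14, 23, 25]; color 3: [0, 7, 15, 16, 21, 24].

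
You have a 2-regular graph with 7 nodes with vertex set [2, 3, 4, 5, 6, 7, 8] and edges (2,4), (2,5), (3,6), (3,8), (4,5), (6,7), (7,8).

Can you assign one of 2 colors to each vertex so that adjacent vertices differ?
No, G is not 2-colorable

The clique on vertices [2, 4, 5] has size 3 > 2, so it alone needs 3 colors.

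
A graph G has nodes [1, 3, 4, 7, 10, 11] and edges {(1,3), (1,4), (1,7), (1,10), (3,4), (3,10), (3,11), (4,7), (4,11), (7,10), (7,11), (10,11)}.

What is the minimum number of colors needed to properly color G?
χ(G) = 3

Clique number ω(G) = 3 (lower bound: χ ≥ ω).
The clique on [1, 3, 10] has size 3, forcing χ ≥ 3, and the coloring below uses 3 colors, so χ(G) = 3.
A valid 3-coloring: color 1: [1, 11]; color 2: [3, 7]; color 3: [4, 10].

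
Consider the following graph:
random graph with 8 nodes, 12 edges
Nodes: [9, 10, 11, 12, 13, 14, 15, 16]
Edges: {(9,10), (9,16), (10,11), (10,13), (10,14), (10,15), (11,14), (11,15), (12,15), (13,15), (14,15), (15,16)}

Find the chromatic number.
Clique number ω(G) = 4 (lower bound: χ ≥ ω).
The clique on [10, 11, 14, 15] has size 4, forcing χ ≥ 4, and the coloring below uses 4 colors, so χ(G) = 4.
A valid 4-coloring: color 1: [9, 15]; color 2: [10, 12, 16]; color 3: [13, 14]; color 4: [11].

χ(G) = 4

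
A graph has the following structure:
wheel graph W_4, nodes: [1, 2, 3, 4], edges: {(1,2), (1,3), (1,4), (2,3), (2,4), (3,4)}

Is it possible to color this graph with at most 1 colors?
No, G is not 1-colorable

The clique on vertices [1, 2, 3, 4] has size 4 > 1, so it alone needs 4 colors.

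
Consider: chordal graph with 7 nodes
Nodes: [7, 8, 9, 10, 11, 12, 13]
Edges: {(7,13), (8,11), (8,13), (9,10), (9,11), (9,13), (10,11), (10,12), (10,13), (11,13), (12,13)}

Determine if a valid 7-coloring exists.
Yes, G is 7-colorable

A valid 7-coloring: color 1: [13]; color 2: [7, 11, 12]; color 3: [8, 10]; color 4: [9].
(χ(G) = 4 ≤ 7.)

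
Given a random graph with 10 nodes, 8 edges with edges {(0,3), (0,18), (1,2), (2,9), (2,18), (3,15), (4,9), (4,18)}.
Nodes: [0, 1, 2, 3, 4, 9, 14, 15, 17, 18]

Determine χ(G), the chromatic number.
χ(G) = 2

Clique number ω(G) = 2 (lower bound: χ ≥ ω).
The graph is bipartite (no odd cycle), so 2 colors suffice: χ(G) = 2.
A valid 2-coloring: color 1: [0, 2, 4, 14, 15, 17]; color 2: [1, 3, 9, 18].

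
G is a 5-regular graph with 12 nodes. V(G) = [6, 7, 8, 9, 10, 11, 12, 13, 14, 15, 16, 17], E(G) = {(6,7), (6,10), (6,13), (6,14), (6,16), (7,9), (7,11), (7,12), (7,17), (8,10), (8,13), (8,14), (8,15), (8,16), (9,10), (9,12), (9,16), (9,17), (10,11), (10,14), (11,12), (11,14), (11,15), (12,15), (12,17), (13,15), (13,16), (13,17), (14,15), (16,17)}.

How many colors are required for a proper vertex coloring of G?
Clique number ω(G) = 4 (lower bound: χ ≥ ω).
The clique on [7, 9, 12, 17] has size 4, forcing χ ≥ 4, and the coloring below uses 4 colors, so χ(G) = 4.
A valid 4-coloring: color 1: [12, 14, 16]; color 2: [9, 11, 13]; color 3: [6, 8, 17]; color 4: [7, 10, 15].

χ(G) = 4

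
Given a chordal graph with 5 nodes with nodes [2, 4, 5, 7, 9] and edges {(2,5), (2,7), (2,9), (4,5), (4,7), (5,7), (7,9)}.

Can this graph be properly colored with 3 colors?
Yes, G is 3-colorable

A valid 3-coloring: color 1: [7]; color 2: [5, 9]; color 3: [2, 4].
(χ(G) = 3 ≤ 3.)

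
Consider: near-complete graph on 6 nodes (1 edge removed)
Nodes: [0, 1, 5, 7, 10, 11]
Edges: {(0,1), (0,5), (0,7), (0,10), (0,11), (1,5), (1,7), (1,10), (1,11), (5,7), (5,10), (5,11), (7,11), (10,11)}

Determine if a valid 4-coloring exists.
No, G is not 4-colorable

The clique on vertices [0, 1, 5, 10, 11] has size 5 > 4, so it alone needs 5 colors.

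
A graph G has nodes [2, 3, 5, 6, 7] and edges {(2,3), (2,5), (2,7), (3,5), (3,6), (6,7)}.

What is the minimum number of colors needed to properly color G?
χ(G) = 3

Clique number ω(G) = 3 (lower bound: χ ≥ ω).
The clique on [2, 3, 5] has size 3, forcing χ ≥ 3, and the coloring below uses 3 colors, so χ(G) = 3.
A valid 3-coloring: color 1: [3, 7]; color 2: [2, 6]; color 3: [5].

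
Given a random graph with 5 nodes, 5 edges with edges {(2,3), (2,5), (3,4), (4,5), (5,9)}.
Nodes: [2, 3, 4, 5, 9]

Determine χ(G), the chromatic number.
χ(G) = 2

Clique number ω(G) = 2 (lower bound: χ ≥ ω).
The graph is bipartite (no odd cycle), so 2 colors suffice: χ(G) = 2.
A valid 2-coloring: color 1: [3, 5]; color 2: [2, 4, 9].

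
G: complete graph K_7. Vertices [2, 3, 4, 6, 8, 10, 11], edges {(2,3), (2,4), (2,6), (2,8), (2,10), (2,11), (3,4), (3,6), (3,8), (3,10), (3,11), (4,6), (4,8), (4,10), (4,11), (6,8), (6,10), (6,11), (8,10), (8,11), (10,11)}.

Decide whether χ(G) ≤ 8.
Yes, G is 8-colorable

A valid 8-coloring: color 1: [6]; color 2: [2]; color 3: [11]; color 4: [4]; color 5: [3]; color 6: [10]; color 7: [8].
(χ(G) = 7 ≤ 8.)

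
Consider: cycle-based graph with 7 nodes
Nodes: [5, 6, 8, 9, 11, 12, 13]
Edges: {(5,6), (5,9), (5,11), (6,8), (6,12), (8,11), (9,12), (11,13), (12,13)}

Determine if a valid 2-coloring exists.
No, G is not 2-colorable

Odd cycle [12, 9, 5, 11, 13] needs 3 colors (χ ≥ 3).
Hence χ(G) ≥ 3 > 2, so no proper 2-coloring exists.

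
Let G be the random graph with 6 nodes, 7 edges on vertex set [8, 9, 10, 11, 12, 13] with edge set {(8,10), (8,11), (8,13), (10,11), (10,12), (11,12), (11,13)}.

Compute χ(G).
Clique number ω(G) = 3 (lower bound: χ ≥ ω).
The clique on [8, 10, 11] has size 3, forcing χ ≥ 3, and the coloring below uses 3 colors, so χ(G) = 3.
A valid 3-coloring: color 1: [9, 11]; color 2: [8, 12]; color 3: [10, 13].

χ(G) = 3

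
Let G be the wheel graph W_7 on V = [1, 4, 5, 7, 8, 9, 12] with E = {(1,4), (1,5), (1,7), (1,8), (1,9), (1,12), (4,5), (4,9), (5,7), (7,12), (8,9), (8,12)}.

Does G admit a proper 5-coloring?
Yes, G is 5-colorable

A valid 5-coloring: color 1: [1]; color 2: [4, 7, 8]; color 3: [5, 9, 12].
(χ(G) = 3 ≤ 5.)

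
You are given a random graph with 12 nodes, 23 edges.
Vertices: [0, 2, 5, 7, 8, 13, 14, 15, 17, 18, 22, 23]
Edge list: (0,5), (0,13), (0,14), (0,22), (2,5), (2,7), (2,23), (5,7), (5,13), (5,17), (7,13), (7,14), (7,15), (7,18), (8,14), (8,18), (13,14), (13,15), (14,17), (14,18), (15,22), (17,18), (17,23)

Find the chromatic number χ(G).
Clique number ω(G) = 3 (lower bound: χ ≥ ω).
The clique on [0, 5, 13] has size 3, forcing χ ≥ 3, and the coloring below uses 3 colors, so χ(G) = 3.
A valid 3-coloring: color 1: [0, 7, 8, 17]; color 2: [5, 14, 15, 23]; color 3: [2, 13, 18, 22].

χ(G) = 3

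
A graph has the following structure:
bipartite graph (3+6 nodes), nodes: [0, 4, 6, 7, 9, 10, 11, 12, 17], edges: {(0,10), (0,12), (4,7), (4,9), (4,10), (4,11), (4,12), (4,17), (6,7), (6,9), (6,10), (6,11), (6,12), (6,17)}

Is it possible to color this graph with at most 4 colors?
Yes, G is 4-colorable

A valid 4-coloring: color 1: [0, 4, 6]; color 2: [7, 9, 10, 11, 12, 17].
(χ(G) = 2 ≤ 4.)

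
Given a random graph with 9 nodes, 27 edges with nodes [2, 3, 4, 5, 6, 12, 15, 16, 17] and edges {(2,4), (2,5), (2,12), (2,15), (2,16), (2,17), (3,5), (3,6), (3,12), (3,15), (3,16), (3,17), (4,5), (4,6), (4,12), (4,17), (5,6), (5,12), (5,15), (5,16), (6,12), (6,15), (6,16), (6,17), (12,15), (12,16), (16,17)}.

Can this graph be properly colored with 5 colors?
Yes, G is 5-colorable

A valid 5-coloring: color 1: [2, 6]; color 2: [5, 17]; color 3: [12]; color 4: [4, 15, 16]; color 5: [3].
(χ(G) = 5 ≤ 5.)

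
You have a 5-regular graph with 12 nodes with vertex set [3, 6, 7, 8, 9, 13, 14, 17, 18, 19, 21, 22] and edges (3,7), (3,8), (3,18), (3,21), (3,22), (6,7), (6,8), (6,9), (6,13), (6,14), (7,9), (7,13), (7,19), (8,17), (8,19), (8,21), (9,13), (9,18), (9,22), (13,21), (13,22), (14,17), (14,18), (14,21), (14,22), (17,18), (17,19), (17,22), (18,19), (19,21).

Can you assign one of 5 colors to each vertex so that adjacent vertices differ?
Yes, G is 5-colorable

A valid 5-coloring: color 1: [3, 13, 17]; color 2: [6, 18, 21, 22]; color 3: [7, 8, 14]; color 4: [9, 19].
(χ(G) = 4 ≤ 5.)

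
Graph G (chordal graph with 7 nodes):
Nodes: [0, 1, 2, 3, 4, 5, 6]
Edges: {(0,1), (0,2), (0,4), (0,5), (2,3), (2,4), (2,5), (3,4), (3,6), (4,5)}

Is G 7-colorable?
A valid 7-coloring: color 1: [1, 2, 6]; color 2: [4]; color 3: [0, 3]; color 4: [5].
(χ(G) = 4 ≤ 7.)

Yes, G is 7-colorable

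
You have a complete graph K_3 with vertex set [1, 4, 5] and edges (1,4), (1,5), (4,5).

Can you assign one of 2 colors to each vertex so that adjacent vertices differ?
No, G is not 2-colorable

The clique on vertices [1, 4, 5] has size 3 > 2, so it alone needs 3 colors.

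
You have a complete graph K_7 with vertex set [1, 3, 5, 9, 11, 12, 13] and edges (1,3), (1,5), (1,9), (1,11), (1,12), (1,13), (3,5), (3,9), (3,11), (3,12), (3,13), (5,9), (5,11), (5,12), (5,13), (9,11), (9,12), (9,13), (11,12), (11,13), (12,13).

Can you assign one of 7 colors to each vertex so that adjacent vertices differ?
Yes, G is 7-colorable

A valid 7-coloring: color 1: [9]; color 2: [13]; color 3: [5]; color 4: [3]; color 5: [1]; color 6: [11]; color 7: [12].
(χ(G) = 7 ≤ 7.)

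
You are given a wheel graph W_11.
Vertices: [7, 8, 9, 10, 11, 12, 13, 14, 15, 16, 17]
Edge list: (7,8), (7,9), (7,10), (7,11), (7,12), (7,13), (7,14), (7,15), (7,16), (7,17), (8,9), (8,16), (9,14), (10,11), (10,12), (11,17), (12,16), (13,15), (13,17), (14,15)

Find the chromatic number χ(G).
χ(G) = 3

Clique number ω(G) = 3 (lower bound: χ ≥ ω).
The clique on [7, 8, 16] has size 3, forcing χ ≥ 3, and the coloring below uses 3 colors, so χ(G) = 3.
A valid 3-coloring: color 1: [7]; color 2: [9, 10, 15, 16, 17]; color 3: [8, 11, 12, 13, 14].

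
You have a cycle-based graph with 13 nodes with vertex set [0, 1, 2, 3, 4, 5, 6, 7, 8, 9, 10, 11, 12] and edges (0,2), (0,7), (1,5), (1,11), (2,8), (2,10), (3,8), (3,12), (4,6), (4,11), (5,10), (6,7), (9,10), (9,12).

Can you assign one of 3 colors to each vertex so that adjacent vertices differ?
Yes, G is 3-colorable

A valid 3-coloring: color 1: [0, 6, 8, 10, 11, 12]; color 2: [2, 3, 4, 5, 7, 9]; color 3: [1].
(χ(G) = 3 ≤ 3.)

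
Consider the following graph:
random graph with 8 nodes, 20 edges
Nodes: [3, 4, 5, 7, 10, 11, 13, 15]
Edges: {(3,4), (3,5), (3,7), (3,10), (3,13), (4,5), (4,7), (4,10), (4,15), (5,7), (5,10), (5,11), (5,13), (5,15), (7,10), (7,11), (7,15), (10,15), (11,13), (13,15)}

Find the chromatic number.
χ(G) = 5

Clique number ω(G) = 5 (lower bound: χ ≥ ω).
The clique on [3, 4, 5, 7, 10] has size 5, forcing χ ≥ 5, and the coloring below uses 5 colors, so χ(G) = 5.
A valid 5-coloring: color 1: [5]; color 2: [7, 13]; color 3: [4, 11]; color 4: [10]; color 5: [3, 15].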